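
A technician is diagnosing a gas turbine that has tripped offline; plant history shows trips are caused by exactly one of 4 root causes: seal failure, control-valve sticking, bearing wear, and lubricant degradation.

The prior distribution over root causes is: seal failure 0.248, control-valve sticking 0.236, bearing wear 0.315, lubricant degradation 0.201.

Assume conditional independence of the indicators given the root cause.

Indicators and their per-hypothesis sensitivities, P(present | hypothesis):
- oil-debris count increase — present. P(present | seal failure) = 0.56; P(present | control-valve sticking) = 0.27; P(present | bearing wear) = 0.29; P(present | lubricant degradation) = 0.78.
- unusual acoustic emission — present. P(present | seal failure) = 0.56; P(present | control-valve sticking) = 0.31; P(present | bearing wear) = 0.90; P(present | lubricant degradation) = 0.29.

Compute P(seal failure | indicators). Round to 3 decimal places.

0.345

Multiply each prior by the joint likelihood of the indicator pattern:
  seal failure: 0.248 × 0.56 × 0.56 = 0.077773
  control-valve sticking: 0.236 × 0.27 × 0.31 = 0.019753
  bearing wear: 0.315 × 0.29 × 0.90 = 0.082215
  lubricant degradation: 0.201 × 0.78 × 0.29 = 0.045466
The unnormalized weights sum to 0.22521.
P(seal failure | evidence) = 0.077773 / 0.22521 ≈ 0.345.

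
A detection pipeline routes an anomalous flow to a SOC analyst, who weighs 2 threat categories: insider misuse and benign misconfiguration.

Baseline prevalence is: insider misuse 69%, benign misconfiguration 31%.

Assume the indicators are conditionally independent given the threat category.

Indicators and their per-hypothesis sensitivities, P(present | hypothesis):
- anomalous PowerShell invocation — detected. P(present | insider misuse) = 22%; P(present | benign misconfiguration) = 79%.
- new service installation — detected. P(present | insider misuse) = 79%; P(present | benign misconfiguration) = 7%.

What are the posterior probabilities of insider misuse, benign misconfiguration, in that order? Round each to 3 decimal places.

For each hypothesis, the unnormalized posterior weight is prior × product of the indicator likelihoods:
  insider misuse: 0.69 × 0.22 × 0.79 = 0.11992
  benign misconfiguration: 0.31 × 0.79 × 0.07 = 0.017143
Marginal likelihood of the evidence = 0.13706.
P(insider misuse | evidence) = 0.11992 / 0.13706 ≈ 0.875
P(benign misconfiguration | evidence) = 0.017143 / 0.13706 ≈ 0.125

0.875, 0.125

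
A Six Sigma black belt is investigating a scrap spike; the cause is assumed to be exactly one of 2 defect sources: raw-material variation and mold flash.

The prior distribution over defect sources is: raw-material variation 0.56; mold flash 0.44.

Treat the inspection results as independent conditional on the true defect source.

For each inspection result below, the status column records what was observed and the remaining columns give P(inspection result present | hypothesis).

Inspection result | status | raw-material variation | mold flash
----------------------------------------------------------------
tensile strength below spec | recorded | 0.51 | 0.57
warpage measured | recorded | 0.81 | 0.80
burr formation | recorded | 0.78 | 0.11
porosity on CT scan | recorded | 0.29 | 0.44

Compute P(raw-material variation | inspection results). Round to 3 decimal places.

0.843

For each hypothesis, the unnormalized posterior weight is prior × product of the inspection result likelihoods:
  raw-material variation: 0.56 × 0.51 × 0.81 × 0.78 × 0.29 = 0.052328
  mold flash: 0.44 × 0.57 × 0.80 × 0.11 × 0.44 = 0.009711
Marginal likelihood of the evidence = 0.062039.
P(raw-material variation | evidence) = 0.052328 / 0.062039 ≈ 0.843.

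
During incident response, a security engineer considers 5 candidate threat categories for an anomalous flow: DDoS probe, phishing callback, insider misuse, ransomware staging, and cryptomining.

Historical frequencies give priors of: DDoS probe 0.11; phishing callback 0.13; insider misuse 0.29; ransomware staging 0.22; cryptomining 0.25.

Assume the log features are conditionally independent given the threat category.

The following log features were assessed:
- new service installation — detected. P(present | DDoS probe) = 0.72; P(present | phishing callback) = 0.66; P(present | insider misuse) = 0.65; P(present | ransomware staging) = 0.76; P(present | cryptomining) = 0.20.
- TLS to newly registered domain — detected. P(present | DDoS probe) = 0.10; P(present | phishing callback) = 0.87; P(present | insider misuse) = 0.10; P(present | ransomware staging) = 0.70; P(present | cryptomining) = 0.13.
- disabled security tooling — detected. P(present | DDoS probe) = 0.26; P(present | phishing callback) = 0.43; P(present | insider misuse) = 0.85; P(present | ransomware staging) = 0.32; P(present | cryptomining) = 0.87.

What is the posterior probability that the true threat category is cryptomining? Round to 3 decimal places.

0.061

By Bayes' rule with conditional independence, the unnormalized weight for each hypothesis is prior × ∏ likelihoods:
  DDoS probe: 0.11 × 0.72 × 0.10 × 0.26 = 0.0020592
  phishing callback: 0.13 × 0.66 × 0.87 × 0.43 = 0.032098
  insider misuse: 0.29 × 0.65 × 0.10 × 0.85 = 0.016023
  ransomware staging: 0.22 × 0.76 × 0.70 × 0.32 = 0.037453
  cryptomining: 0.25 × 0.20 × 0.13 × 0.87 = 0.005655
Marginal likelihood of the evidence = 0.093287.
P(cryptomining | evidence) = 0.005655 / 0.093287 ≈ 0.061.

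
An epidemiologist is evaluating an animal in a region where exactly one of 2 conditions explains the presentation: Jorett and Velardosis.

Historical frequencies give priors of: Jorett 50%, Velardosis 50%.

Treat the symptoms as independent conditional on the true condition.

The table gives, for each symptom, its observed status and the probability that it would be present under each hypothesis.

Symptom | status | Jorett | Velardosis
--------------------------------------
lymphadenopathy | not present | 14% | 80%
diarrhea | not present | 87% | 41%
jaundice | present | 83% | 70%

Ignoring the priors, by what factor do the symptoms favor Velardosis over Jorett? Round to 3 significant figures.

Take the product of per-symptom likelihoods under each hypothesis (using 1 − P(present | H) for each absent symptom), then divide.
  Velardosis: (1 − 0.80) × (1 − 0.41) × 0.70 = 0.0826
  Jorett: (1 − 0.14) × (1 − 0.87) × 0.83 = 0.092794
Bayes factor = 0.0826 / 0.092794 ≈ 0.890

0.890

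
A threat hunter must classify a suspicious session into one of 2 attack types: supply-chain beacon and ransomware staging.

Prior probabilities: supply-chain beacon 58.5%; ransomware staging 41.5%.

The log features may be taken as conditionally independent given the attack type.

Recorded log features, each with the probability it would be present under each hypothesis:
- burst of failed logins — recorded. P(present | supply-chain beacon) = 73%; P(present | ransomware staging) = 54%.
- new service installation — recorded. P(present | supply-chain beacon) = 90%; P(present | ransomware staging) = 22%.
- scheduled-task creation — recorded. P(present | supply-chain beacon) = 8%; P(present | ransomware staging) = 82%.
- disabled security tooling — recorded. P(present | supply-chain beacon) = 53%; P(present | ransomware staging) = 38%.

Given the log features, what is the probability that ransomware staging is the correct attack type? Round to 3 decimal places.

0.485

Multiply each prior by the joint likelihood of the log feature pattern:
  supply-chain beacon: 0.585 × 0.73 × 0.90 × 0.08 × 0.53 = 0.016296
  ransomware staging: 0.415 × 0.54 × 0.22 × 0.82 × 0.38 = 0.015363
Marginal likelihood of the evidence = 0.031659.
P(ransomware staging | evidence) = 0.015363 / 0.031659 ≈ 0.485.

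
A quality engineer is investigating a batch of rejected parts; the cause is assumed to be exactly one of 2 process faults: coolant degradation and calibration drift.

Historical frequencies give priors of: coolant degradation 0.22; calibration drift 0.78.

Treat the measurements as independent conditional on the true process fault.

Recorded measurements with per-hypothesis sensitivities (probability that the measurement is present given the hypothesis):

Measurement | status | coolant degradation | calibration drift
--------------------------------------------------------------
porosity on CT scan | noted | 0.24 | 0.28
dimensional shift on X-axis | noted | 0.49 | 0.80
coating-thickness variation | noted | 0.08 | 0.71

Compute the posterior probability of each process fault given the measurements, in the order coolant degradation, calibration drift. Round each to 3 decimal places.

For each hypothesis, the unnormalized posterior weight is prior × product of the measurement likelihoods:
  coolant degradation: 0.22 × 0.24 × 0.49 × 0.08 = 0.0020698
  calibration drift: 0.78 × 0.28 × 0.80 × 0.71 = 0.12405
Marginal likelihood of the evidence = 0.12612.
P(coolant degradation | evidence) = 0.0020698 / 0.12612 ≈ 0.016
P(calibration drift | evidence) = 0.12405 / 0.12612 ≈ 0.984

0.016, 0.984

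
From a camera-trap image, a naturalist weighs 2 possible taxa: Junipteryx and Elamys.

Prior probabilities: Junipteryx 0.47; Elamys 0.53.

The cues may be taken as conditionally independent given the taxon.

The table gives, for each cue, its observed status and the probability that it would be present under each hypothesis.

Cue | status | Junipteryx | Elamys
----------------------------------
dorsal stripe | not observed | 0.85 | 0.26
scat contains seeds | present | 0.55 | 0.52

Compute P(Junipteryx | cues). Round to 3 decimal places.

For each hypothesis, the unnormalized posterior weight is prior × product of the cue likelihoods (using 1 − P(present | H) for each absent cue):
  Junipteryx: 0.47 × (1 − 0.85) × 0.55 = 0.038775
  Elamys: 0.53 × (1 − 0.26) × 0.52 = 0.20394
The unnormalized weights sum to 0.24272.
P(Junipteryx | evidence) = 0.038775 / 0.24272 ≈ 0.160.

0.160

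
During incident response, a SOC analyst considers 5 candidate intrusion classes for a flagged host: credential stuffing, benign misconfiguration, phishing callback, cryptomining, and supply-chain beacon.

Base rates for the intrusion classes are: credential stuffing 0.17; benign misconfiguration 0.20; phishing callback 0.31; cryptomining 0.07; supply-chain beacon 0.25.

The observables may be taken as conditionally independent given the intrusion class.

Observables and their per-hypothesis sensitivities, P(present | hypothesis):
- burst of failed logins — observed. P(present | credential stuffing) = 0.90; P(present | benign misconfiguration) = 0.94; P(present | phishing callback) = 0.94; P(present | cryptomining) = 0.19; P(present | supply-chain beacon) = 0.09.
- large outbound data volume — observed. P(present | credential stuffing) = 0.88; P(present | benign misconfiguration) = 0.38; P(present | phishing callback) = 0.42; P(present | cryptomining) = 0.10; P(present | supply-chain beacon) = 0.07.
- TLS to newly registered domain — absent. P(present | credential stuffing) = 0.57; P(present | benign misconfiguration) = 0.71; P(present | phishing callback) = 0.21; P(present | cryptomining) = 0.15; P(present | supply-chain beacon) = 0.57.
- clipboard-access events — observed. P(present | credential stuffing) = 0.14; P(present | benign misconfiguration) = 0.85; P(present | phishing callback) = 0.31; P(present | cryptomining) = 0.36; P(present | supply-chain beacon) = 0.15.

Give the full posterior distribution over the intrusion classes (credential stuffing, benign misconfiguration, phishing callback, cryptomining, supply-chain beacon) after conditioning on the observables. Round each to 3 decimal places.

Multiply each prior by the joint likelihood of the observable pattern (using 1 − P(present | H) for each absent observable):
  credential stuffing: 0.17 × 0.90 × 0.88 × (1 − 0.57) × 0.14 = 0.0081053
  benign misconfiguration: 0.20 × 0.94 × 0.38 × (1 − 0.71) × 0.85 = 0.01761
  phishing callback: 0.31 × 0.94 × 0.42 × (1 − 0.21) × 0.31 = 0.029973
  cryptomining: 0.07 × 0.19 × 0.10 × (1 − 0.15) × 0.36 = 0.00040698
  supply-chain beacon: 0.25 × 0.09 × 0.07 × (1 − 0.57) × 0.15 = 0.00010159
The unnormalized weights sum to 0.056197.
P(credential stuffing | evidence) = 0.0081053 / 0.056197 ≈ 0.144
P(benign misconfiguration | evidence) = 0.01761 / 0.056197 ≈ 0.313
P(phishing callback | evidence) = 0.029973 / 0.056197 ≈ 0.533
P(cryptomining | evidence) = 0.00040698 / 0.056197 ≈ 0.007
P(supply-chain beacon | evidence) = 0.00010159 / 0.056197 ≈ 0.002

0.144, 0.313, 0.533, 0.007, 0.002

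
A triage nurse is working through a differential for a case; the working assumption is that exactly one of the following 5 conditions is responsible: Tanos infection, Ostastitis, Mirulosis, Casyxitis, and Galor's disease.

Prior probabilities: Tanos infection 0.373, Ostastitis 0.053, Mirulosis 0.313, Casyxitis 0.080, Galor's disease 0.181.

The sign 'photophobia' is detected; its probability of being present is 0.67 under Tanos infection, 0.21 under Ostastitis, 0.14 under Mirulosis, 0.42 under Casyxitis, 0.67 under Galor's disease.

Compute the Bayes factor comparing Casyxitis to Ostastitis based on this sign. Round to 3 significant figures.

2.00

The Bayes factor is the ratio of the two likelihoods.
  Casyxitis: 0.42
  Ostastitis: 0.21
Bayes factor = 0.42 / 0.21 ≈ 2.00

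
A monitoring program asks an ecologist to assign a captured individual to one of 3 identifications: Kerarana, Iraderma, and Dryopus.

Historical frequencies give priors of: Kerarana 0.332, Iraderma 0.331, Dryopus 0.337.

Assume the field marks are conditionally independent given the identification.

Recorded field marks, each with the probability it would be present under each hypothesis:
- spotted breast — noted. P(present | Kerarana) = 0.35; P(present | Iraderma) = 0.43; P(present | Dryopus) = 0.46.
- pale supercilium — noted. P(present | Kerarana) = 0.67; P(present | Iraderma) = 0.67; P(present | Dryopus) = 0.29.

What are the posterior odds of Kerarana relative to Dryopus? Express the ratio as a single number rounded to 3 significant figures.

Unnormalized posterior weight (prior times the field mark likelihoods) for each of the two hypotheses:
  Kerarana: 0.332 × 0.35 × 0.67 = 0.077854
  Dryopus: 0.337 × 0.46 × 0.29 = 0.044956
Odds(Kerarana : Dryopus) = 0.077854 / 0.044956 ≈ 1.73.

1.73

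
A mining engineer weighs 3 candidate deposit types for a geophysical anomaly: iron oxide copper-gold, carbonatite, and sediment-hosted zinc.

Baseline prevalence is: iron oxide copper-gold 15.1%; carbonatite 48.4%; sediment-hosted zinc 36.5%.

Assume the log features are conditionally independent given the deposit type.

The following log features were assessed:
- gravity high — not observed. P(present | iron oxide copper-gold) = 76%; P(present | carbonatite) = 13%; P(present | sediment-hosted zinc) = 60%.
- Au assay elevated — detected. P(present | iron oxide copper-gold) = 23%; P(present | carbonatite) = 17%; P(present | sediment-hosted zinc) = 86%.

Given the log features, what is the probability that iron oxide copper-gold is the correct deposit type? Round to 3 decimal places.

Multiply each prior by the joint likelihood of the log feature pattern (using 1 − P(present | H) for each absent log feature):
  iron oxide copper-gold: 0.151 × (1 − 0.76) × 0.23 = 0.0083352
  carbonatite: 0.484 × (1 − 0.13) × 0.17 = 0.071584
  sediment-hosted zinc: 0.365 × (1 − 0.60) × 0.86 = 0.12556
Normalizing constant Z = 0.0083352 + 0.071584 + 0.12556 = 0.20548.
P(iron oxide copper-gold | evidence) = 0.0083352 / 0.20548 ≈ 0.041.

0.041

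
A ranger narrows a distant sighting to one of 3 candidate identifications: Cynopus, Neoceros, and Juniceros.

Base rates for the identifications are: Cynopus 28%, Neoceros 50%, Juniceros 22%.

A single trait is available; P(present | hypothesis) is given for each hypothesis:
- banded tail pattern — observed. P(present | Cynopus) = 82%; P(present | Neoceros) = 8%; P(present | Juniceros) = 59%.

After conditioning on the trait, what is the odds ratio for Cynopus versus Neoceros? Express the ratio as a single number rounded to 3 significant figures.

The normalizing constant cancels in an odds ratio, so compute prior × likelihood for the two hypotheses only:
  Cynopus: 0.28 × 0.82 = 0.2296
  Neoceros: 0.50 × 0.08 = 0.04
Posterior odds = 0.2296 / 0.04 ≈ 5.74.

5.74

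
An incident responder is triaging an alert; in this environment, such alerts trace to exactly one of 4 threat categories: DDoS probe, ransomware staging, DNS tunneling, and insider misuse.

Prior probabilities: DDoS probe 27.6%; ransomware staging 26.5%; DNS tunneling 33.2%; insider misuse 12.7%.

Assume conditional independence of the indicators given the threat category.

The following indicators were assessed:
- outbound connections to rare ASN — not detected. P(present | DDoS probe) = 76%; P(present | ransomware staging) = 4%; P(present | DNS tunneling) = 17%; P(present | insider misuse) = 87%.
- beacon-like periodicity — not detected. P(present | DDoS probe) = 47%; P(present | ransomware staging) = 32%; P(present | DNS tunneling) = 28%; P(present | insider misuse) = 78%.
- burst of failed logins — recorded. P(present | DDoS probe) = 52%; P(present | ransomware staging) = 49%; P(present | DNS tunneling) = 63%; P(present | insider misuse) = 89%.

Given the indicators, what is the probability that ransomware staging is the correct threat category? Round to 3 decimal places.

Multiply each prior by the joint likelihood of the indicator pattern (using 1 − P(present | H) for each absent indicator):
  DDoS probe: 0.276 × (1 − 0.76) × (1 − 0.47) × 0.52 = 0.018256
  ransomware staging: 0.265 × (1 − 0.04) × (1 − 0.32) × 0.49 = 0.084766
  DNS tunneling: 0.332 × (1 − 0.17) × (1 − 0.28) × 0.63 = 0.12499
  insider misuse: 0.127 × (1 − 0.87) × (1 − 0.78) × 0.89 = 0.0032327
Marginal likelihood of the evidence = 0.23125.
P(ransomware staging | evidence) = 0.084766 / 0.23125 ≈ 0.367.

0.367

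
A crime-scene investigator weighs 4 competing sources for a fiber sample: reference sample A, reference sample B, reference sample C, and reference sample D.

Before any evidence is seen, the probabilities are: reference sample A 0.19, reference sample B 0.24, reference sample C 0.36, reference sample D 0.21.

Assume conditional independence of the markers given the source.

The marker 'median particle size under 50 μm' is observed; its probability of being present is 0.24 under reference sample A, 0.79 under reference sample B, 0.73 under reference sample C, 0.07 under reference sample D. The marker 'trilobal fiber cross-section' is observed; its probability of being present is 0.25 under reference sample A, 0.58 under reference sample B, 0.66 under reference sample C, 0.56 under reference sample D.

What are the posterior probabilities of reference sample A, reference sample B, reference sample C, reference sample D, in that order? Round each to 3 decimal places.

0.038, 0.363, 0.572, 0.027

For each hypothesis, the unnormalized posterior weight is prior × product of the marker likelihoods:
  reference sample A: 0.19 × 0.24 × 0.25 = 0.0114
  reference sample B: 0.24 × 0.79 × 0.58 = 0.10997
  reference sample C: 0.36 × 0.73 × 0.66 = 0.17345
  reference sample D: 0.21 × 0.07 × 0.56 = 0.008232
Normalizing constant Z = 0.0114 + 0.10997 + 0.17345 + 0.008232 = 0.30305.
P(reference sample A | evidence) = 0.0114 / 0.30305 ≈ 0.038
P(reference sample B | evidence) = 0.10997 / 0.30305 ≈ 0.363
P(reference sample C | evidence) = 0.17345 / 0.30305 ≈ 0.572
P(reference sample D | evidence) = 0.008232 / 0.30305 ≈ 0.027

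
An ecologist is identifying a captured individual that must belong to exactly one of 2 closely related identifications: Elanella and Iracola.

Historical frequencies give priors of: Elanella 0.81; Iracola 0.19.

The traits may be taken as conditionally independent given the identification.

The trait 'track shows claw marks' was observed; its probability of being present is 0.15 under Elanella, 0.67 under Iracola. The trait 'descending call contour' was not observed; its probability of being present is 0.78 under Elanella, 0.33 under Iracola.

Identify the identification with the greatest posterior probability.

Iracola

By Bayes' rule with conditional independence, the unnormalized weight for each hypothesis is prior × ∏ likelihoods (using 1 − P(present | H) for each absent trait):
  Elanella: 0.81 × 0.15 × (1 − 0.78) = 0.02673
  Iracola: 0.19 × 0.67 × (1 − 0.33) = 0.085291
Marginal likelihood of the evidence = 0.11202.
P(Elanella | evidence) ≈ 0.02673 / 0.11202 ≈ 0.239
P(Iracola | evidence) ≈ 0.085291 / 0.11202 ≈ 0.761
The largest is 0.761, so Iracola is most probable.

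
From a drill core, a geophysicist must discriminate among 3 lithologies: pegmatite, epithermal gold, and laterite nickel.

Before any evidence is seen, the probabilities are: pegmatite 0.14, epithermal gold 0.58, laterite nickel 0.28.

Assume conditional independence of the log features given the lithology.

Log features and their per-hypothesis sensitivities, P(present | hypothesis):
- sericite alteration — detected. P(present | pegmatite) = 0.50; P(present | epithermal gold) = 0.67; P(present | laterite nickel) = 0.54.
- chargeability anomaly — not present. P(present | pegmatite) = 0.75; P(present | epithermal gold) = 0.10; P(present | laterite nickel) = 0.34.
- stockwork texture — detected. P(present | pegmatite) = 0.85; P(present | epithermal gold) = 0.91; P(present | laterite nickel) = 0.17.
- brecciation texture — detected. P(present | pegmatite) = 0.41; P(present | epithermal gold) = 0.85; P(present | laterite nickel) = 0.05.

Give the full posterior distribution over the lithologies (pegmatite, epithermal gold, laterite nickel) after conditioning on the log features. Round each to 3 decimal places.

0.022, 0.975, 0.003

By Bayes' rule with conditional independence, the unnormalized weight for each hypothesis is prior × ∏ likelihoods (using 1 − P(present | H) for each absent log feature):
  pegmatite: 0.14 × 0.50 × (1 − 0.75) × 0.85 × 0.41 = 0.0060988
  epithermal gold: 0.58 × 0.67 × (1 − 0.10) × 0.91 × 0.85 = 0.27052
  laterite nickel: 0.28 × 0.54 × (1 − 0.34) × 0.17 × 0.05 = 0.00084823
Marginal likelihood of the evidence = 0.27747.
P(pegmatite | evidence) = 0.0060988 / 0.27747 ≈ 0.022
P(epithermal gold | evidence) = 0.27052 / 0.27747 ≈ 0.975
P(laterite nickel | evidence) = 0.00084823 / 0.27747 ≈ 0.003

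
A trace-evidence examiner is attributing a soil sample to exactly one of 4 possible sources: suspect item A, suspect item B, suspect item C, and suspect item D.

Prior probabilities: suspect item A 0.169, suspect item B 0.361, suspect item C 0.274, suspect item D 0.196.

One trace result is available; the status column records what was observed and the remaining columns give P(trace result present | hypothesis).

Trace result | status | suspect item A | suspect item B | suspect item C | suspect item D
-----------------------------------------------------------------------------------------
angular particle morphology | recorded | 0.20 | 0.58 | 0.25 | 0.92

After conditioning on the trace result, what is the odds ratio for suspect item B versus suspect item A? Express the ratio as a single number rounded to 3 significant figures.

The normalizing constant cancels in an odds ratio, so compute prior × likelihood for the two hypotheses only:
  suspect item B: 0.361 × 0.58 = 0.20938
  suspect item A: 0.169 × 0.20 = 0.0338
Odds(suspect item B : suspect item A) = 0.20938 / 0.0338 ≈ 6.19.

6.19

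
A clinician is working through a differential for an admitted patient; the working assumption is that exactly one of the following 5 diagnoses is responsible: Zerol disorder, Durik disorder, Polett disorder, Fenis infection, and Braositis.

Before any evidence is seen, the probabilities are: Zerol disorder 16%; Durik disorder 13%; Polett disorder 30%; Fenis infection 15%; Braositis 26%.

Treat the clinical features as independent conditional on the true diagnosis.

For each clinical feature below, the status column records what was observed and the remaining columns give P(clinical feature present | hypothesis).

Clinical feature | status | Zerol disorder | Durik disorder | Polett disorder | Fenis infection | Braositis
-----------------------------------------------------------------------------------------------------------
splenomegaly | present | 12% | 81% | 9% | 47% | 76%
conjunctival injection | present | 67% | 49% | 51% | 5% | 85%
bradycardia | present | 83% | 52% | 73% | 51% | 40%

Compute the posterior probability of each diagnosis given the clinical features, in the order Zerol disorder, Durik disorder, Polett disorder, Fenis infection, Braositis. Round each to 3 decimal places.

For each hypothesis, the unnormalized posterior weight is prior × product of the clinical feature likelihoods:
  Zerol disorder: 0.16 × 0.12 × 0.67 × 0.83 = 0.010677
  Durik disorder: 0.13 × 0.81 × 0.49 × 0.52 = 0.02683
  Polett disorder: 0.30 × 0.09 × 0.51 × 0.73 = 0.010052
  Fenis infection: 0.15 × 0.47 × 0.05 × 0.51 = 0.0017978
  Braositis: 0.26 × 0.76 × 0.85 × 0.40 = 0.067184
Normalizing constant Z = 0.010677 + 0.02683 + 0.010052 + 0.0017978 + 0.067184 = 0.11654.
P(Zerol disorder | evidence) = 0.010677 / 0.11654 ≈ 0.092
P(Durik disorder | evidence) = 0.02683 / 0.11654 ≈ 0.230
P(Polett disorder | evidence) = 0.010052 / 0.11654 ≈ 0.086
P(Fenis infection | evidence) = 0.0017978 / 0.11654 ≈ 0.015
P(Braositis | evidence) = 0.067184 / 0.11654 ≈ 0.576

0.092, 0.230, 0.086, 0.015, 0.576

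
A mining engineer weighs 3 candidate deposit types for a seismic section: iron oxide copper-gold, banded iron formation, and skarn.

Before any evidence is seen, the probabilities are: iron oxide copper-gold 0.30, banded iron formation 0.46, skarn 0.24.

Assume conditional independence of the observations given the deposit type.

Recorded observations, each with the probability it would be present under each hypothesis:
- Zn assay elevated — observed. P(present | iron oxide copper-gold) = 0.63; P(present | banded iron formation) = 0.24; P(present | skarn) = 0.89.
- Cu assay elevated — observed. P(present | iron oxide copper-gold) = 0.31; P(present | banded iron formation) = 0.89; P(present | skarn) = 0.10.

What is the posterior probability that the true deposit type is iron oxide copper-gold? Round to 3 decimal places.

For each hypothesis, the unnormalized posterior weight is prior × product of the observation likelihoods:
  iron oxide copper-gold: 0.30 × 0.63 × 0.31 = 0.05859
  banded iron formation: 0.46 × 0.24 × 0.89 = 0.098256
  skarn: 0.24 × 0.89 × 0.10 = 0.02136
Marginal likelihood of the evidence = 0.17821.
P(iron oxide copper-gold | evidence) = 0.05859 / 0.17821 ≈ 0.329.

0.329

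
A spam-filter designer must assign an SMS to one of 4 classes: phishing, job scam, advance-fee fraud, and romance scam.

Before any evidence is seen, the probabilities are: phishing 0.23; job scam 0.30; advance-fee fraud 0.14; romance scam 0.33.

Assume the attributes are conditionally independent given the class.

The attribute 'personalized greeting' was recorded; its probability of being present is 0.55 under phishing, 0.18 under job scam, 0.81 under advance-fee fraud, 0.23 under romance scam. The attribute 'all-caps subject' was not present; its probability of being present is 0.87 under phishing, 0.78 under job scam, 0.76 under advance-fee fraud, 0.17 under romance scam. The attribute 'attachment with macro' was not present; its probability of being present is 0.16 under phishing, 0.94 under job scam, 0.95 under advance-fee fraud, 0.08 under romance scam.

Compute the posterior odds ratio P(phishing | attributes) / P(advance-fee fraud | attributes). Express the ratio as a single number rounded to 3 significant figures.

Unnormalized posterior weight (prior times the attribute likelihoods) for each of the two hypotheses (using 1 − P(present | H) for each absent attribute):
  phishing: 0.23 × 0.55 × (1 − 0.87) × (1 − 0.16) = 0.013814
  advance-fee fraud: 0.14 × 0.81 × (1 − 0.76) × (1 − 0.95) = 0.0013608
Posterior odds = 0.013814 / 0.0013608 ≈ 10.2.

10.2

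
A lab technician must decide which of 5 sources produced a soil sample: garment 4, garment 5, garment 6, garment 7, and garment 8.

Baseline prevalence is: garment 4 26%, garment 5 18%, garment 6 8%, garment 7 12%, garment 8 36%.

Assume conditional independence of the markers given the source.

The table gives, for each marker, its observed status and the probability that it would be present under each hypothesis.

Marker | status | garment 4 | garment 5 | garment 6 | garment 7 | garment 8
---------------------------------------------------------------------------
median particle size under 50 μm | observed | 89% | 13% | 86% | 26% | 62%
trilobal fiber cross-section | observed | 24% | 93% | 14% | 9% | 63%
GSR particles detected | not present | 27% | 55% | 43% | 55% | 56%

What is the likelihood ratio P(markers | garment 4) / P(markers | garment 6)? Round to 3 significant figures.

2.27

The Bayes factor is the ratio of the joint likelihoods of the marker pattern under the two hypotheses (using 1 − P(present | H) for each absent marker).
  garment 4: 0.89 × 0.24 × (1 − 0.27) = 0.15593
  garment 6: 0.86 × 0.14 × (1 − 0.43) = 0.068628
Bayes factor = 0.15593 / 0.068628 ≈ 2.27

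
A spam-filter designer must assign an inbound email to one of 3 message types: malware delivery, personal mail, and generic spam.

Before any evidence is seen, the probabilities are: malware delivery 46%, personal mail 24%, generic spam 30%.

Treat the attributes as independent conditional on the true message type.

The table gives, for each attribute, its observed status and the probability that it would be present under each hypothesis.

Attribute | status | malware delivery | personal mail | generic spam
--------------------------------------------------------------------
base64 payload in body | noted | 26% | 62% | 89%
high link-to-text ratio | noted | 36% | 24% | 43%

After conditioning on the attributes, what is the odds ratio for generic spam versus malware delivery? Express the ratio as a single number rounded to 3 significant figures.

2.67

The normalizing constant cancels in an odds ratio, so compute prior × likelihood for the two hypotheses only:
  generic spam: 0.30 × 0.89 × 0.43 = 0.11481
  malware delivery: 0.46 × 0.26 × 0.36 = 0.043056
Posterior odds = 0.11481 / 0.043056 ≈ 2.67.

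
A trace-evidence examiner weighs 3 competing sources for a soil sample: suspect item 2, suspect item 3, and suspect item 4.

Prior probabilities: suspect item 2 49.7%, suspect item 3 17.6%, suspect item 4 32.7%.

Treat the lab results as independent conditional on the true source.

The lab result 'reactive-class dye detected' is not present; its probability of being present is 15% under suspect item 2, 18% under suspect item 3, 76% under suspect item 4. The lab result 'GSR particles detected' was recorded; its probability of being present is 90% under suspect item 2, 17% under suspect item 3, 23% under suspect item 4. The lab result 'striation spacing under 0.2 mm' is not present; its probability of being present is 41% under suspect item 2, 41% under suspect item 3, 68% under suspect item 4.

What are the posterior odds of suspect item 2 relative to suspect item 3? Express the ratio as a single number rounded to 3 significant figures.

Unnormalized posterior weight (prior times the lab result likelihoods) for each of the two hypotheses (using 1 − P(present | H) for each absent lab result):
  suspect item 2: 0.497 × (1 − 0.15) × 0.90 × (1 − 0.41) = 0.22432
  suspect item 3: 0.176 × (1 − 0.18) × 0.17 × (1 − 0.41) = 0.014475
Posterior odds = 0.22432 / 0.014475 ≈ 15.5.

15.5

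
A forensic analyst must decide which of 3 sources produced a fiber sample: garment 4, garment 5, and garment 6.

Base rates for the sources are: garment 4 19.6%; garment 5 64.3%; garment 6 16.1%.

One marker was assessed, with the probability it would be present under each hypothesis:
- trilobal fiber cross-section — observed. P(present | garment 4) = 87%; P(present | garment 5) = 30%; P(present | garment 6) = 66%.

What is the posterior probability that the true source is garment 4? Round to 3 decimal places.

Multiply each prior by the likelihood of the marker:
  garment 4: 0.196 × 0.87 = 0.17052
  garment 5: 0.643 × 0.30 = 0.1929
  garment 6: 0.161 × 0.66 = 0.10626
The unnormalized weights sum to 0.46968.
P(garment 4 | evidence) = 0.17052 / 0.46968 ≈ 0.363.

0.363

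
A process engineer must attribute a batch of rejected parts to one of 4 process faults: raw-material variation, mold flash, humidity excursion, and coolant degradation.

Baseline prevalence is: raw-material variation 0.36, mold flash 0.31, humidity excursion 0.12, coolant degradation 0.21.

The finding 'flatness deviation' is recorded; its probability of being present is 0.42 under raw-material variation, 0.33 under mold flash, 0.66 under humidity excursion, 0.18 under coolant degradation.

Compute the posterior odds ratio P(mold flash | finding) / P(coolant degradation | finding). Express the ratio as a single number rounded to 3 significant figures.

Posterior odds equal prior odds times the likelihood ratio; only the two competing hypotheses matter.
  mold flash: 0.31 × 0.33 = 0.1023
  coolant degradation: 0.21 × 0.18 = 0.0378
Odds(mold flash : coolant degradation) = 0.1023 / 0.0378 ≈ 2.71.

2.71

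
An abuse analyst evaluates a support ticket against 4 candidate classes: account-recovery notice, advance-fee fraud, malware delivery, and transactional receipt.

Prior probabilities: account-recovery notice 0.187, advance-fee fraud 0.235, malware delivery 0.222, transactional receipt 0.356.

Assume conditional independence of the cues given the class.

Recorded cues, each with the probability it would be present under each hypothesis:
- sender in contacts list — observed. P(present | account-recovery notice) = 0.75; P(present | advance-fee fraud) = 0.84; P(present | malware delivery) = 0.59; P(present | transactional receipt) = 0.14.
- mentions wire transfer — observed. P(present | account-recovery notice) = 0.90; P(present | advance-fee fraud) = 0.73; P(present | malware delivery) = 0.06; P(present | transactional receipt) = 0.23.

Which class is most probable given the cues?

For each hypothesis, the unnormalized posterior weight is prior × product of the cue likelihoods:
  account-recovery notice: 0.187 × 0.75 × 0.90 = 0.12623
  advance-fee fraud: 0.235 × 0.84 × 0.73 = 0.1441
  malware delivery: 0.222 × 0.59 × 0.06 = 0.0078588
  transactional receipt: 0.356 × 0.14 × 0.23 = 0.011463
Normalizing constant Z = 0.12623 + 0.1441 + 0.0078588 + 0.011463 = 0.28965.
P(account-recovery notice | evidence) ≈ 0.12623 / 0.28965 ≈ 0.436
P(advance-fee fraud | evidence) ≈ 0.1441 / 0.28965 ≈ 0.498
P(malware delivery | evidence) ≈ 0.0078588 / 0.28965 ≈ 0.027
P(transactional receipt | evidence) ≈ 0.011463 / 0.28965 ≈ 0.040
The largest is 0.498, so advance-fee fraud is most probable.

advance-fee fraud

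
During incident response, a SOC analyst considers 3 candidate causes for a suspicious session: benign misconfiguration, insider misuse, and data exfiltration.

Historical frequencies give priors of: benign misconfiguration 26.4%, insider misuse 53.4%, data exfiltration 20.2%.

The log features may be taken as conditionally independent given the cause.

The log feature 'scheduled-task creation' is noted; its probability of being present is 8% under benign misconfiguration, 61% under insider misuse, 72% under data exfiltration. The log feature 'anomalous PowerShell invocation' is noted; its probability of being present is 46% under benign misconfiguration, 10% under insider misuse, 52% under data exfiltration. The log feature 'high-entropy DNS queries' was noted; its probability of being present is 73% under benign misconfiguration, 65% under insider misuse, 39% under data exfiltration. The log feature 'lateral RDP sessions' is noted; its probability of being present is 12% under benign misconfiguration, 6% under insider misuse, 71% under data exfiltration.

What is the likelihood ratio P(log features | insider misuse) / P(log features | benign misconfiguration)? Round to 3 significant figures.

0.738

The Bayes factor is the ratio of the joint likelihoods of the log feature pattern under the two hypotheses.
  insider misuse: 0.61 × 0.10 × 0.65 × 0.06 = 0.002379
  benign misconfiguration: 0.08 × 0.46 × 0.73 × 0.12 = 0.0032237
Bayes factor = 0.002379 / 0.0032237 ≈ 0.738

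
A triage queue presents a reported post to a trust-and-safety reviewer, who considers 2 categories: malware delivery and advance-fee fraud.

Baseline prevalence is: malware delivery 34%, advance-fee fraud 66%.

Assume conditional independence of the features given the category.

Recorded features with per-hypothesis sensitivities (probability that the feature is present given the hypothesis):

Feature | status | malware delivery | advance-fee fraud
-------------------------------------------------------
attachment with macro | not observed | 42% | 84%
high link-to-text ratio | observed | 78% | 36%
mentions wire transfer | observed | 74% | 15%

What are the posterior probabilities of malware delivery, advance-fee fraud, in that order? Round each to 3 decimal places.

For each hypothesis, the unnormalized posterior weight is prior × product of the feature likelihoods (using 1 − P(present | H) for each absent feature):
  malware delivery: 0.34 × (1 − 0.42) × 0.78 × 0.74 = 0.11382
  advance-fee fraud: 0.66 × (1 − 0.84) × 0.36 × 0.15 = 0.0057024
Normalizing constant Z = 0.11382 + 0.0057024 = 0.11953.
P(malware delivery | evidence) = 0.11382 / 0.11953 ≈ 0.952
P(advance-fee fraud | evidence) = 0.0057024 / 0.11953 ≈ 0.048

0.952, 0.048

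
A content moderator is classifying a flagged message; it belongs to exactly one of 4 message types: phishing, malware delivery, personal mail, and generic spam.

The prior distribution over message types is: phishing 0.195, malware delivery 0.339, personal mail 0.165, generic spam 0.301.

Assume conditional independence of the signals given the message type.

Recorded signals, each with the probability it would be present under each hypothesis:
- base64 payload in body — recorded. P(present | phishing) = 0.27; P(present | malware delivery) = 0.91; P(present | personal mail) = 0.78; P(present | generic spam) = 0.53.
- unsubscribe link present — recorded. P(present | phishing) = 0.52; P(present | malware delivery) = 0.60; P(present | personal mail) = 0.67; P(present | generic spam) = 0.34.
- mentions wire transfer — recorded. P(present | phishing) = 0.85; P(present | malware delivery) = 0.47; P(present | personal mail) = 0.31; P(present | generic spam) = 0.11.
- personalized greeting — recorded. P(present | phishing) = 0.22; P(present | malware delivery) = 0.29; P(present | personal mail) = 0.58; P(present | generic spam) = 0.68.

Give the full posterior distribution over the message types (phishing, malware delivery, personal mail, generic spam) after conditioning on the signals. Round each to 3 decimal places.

Multiply each prior by the joint likelihood of the signal pattern:
  phishing: 0.195 × 0.27 × 0.52 × 0.85 × 0.22 = 0.0051197
  malware delivery: 0.339 × 0.91 × 0.60 × 0.47 × 0.29 = 0.025228
  personal mail: 0.165 × 0.78 × 0.67 × 0.31 × 0.58 = 0.015504
  generic spam: 0.301 × 0.53 × 0.34 × 0.11 × 0.68 = 0.0040572
Marginal likelihood of the evidence = 0.049909.
P(phishing | evidence) = 0.0051197 / 0.049909 ≈ 0.103
P(malware delivery | evidence) = 0.025228 / 0.049909 ≈ 0.505
P(personal mail | evidence) = 0.015504 / 0.049909 ≈ 0.311
P(generic spam | evidence) = 0.0040572 / 0.049909 ≈ 0.081

0.103, 0.505, 0.311, 0.081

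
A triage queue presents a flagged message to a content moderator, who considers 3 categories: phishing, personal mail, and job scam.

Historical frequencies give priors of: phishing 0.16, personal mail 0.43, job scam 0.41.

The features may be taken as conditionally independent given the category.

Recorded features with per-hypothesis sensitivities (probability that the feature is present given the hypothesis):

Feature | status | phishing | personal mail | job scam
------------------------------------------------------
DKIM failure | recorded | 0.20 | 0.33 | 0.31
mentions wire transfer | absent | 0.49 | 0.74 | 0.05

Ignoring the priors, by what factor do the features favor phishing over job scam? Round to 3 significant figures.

0.346

Joint likelihood of the feature pattern under each hypothesis (using 1 − P(present | H) for each absent feature):
  phishing: 0.20 × (1 − 0.49) = 0.102
  job scam: 0.31 × (1 − 0.05) = 0.2945
Bayes factor = 0.102 / 0.2945 ≈ 0.346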